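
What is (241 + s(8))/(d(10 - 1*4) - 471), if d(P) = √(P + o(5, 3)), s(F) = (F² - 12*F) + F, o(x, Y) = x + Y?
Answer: -102207/221827 - 217*√14/221827 ≈ -0.46441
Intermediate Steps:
o(x, Y) = Y + x
s(F) = F² - 11*F
d(P) = √(8 + P) (d(P) = √(P + (3 + 5)) = √(P + 8) = √(8 + P))
(241 + s(8))/(d(10 - 1*4) - 471) = (241 + 8*(-11 + 8))/(√(8 + (10 - 1*4)) - 471) = (241 + 8*(-3))/(√(8 + (10 - 4)) - 471) = (241 - 24)/(√(8 + 6) - 471) = 217/(√14 - 471) = 217/(-471 + √14)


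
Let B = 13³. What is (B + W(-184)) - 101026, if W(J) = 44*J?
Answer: -106925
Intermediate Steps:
B = 2197
(B + W(-184)) - 101026 = (2197 + 44*(-184)) - 101026 = (2197 - 8096) - 101026 = -5899 - 101026 = -106925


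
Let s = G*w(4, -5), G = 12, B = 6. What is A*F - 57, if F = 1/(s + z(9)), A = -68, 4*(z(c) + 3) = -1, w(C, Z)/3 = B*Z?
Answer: -246709/4333 ≈ -56.937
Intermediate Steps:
w(C, Z) = 18*Z (w(C, Z) = 3*(6*Z) = 18*Z)
z(c) = -13/4 (z(c) = -3 + (¼)*(-1) = -3 - ¼ = -13/4)
s = -1080 (s = 12*(18*(-5)) = 12*(-90) = -1080)
F = -4/4333 (F = 1/(-1080 - 13/4) = 1/(-4333/4) = -4/4333 ≈ -0.00092315)
A*F - 57 = -68*(-4/4333) - 57 = 272/4333 - 57 = -246709/4333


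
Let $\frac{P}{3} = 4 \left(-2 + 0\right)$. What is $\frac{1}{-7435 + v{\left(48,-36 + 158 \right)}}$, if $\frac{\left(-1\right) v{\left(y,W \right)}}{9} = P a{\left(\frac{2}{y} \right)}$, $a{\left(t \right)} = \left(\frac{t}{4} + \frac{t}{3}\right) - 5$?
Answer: $- \frac{4}{34039} \approx -0.00011751$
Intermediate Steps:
$P = -24$ ($P = 3 \cdot 4 \left(-2 + 0\right) = 3 \cdot 4 \left(-2\right) = 3 \left(-8\right) = -24$)
$a{\left(t \right)} = -5 + \frac{7 t}{12}$ ($a{\left(t \right)} = \left(t \frac{1}{4} + t \frac{1}{3}\right) - 5 = \left(\frac{t}{4} + \frac{t}{3}\right) - 5 = \frac{7 t}{12} - 5 = -5 + \frac{7 t}{12}$)
$v{\left(y,W \right)} = -1080 + \frac{252}{y}$ ($v{\left(y,W \right)} = - 9 \left(- 24 \left(-5 + \frac{7 \frac{2}{y}}{12}\right)\right) = - 9 \left(- 24 \left(-5 + \frac{7}{6 y}\right)\right) = - 9 \left(120 - \frac{28}{y}\right) = -1080 + \frac{252}{y}$)
$\frac{1}{-7435 + v{\left(48,-36 + 158 \right)}} = \frac{1}{-7435 - \left(1080 - \frac{252}{48}\right)} = \frac{1}{-7435 + \left(-1080 + 252 \cdot \frac{1}{48}\right)} = \frac{1}{-7435 + \left(-1080 + \frac{21}{4}\right)} = \frac{1}{-7435 - \frac{4299}{4}} = \frac{1}{- \frac{34039}{4}} = - \frac{4}{34039}$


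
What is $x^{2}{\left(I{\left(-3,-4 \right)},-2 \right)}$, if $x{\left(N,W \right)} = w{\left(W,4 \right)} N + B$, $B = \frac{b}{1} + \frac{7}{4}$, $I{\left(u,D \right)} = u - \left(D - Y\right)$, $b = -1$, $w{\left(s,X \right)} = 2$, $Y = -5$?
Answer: $\frac{841}{16} \approx 52.563$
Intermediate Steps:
$I{\left(u,D \right)} = -5 + u - D$ ($I{\left(u,D \right)} = u - \left(5 + D\right) = -5 + u - D$)
$B = \frac{3}{4}$ ($B = - 1^{-1} + \frac{7}{4} = \left(-1\right) 1 + 7 \cdot \frac{1}{4} = -1 + \frac{7}{4} = \frac{3}{4} \approx 0.75$)
$x{\left(N,W \right)} = \frac{3}{4} + 2 N$ ($x{\left(N,W \right)} = 2 N + \frac{3}{4} = \frac{3}{4} + 2 N$)
$x^{2}{\left(I{\left(-3,-4 \right)},-2 \right)} = \left(\frac{3}{4} + 2 \left(-5 - 3 - -4\right)\right)^{2} = \left(\frac{3}{4} + 2 \left(-5 - 3 + 4\right)\right)^{2} = \left(\frac{3}{4} + 2 \left(-4\right)\right)^{2} = \left(\frac{3}{4} - 8\right)^{2} = \left(- \frac{29}{4}\right)^{2} = \frac{841}{16}$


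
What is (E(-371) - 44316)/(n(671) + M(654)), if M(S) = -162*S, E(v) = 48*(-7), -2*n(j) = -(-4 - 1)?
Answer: 89304/211901 ≈ 0.42144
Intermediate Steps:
n(j) = -5/2 (n(j) = -(-1)*(-4 - 1)/2 = -(-1)*(-5)/2 = -1/2*5 = -5/2)
E(v) = -336
(E(-371) - 44316)/(n(671) + M(654)) = (-336 - 44316)/(-5/2 - 162*654) = -44652/(-5/2 - 105948) = -44652/(-211901/2) = -44652*(-2/211901) = 89304/211901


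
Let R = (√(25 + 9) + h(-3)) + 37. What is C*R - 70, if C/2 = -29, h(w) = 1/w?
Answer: -6590/3 - 58*√34 ≈ -2534.9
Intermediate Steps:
R = 110/3 + √34 (R = (√(25 + 9) + 1/(-3)) + 37 = (√34 - ⅓) + 37 = (-⅓ + √34) + 37 = 110/3 + √34 ≈ 42.498)
C = -58 (C = 2*(-29) = -58)
C*R - 70 = -58*(110/3 + √34) - 70 = (-6380/3 - 58*√34) - 70 = -6590/3 - 58*√34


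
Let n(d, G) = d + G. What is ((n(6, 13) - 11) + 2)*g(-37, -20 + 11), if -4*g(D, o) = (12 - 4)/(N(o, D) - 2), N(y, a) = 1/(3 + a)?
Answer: 680/69 ≈ 9.8551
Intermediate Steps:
n(d, G) = G + d
g(D, o) = -2/(-2 + 1/(3 + D)) (g(D, o) = -(12 - 4)/(4*(1/(3 + D) - 2)) = -2/(-2 + 1/(3 + D)))
((n(6, 13) - 11) + 2)*g(-37, -20 + 11) = (((13 + 6) - 11) + 2)*(2*(3 - 37)/(5 + 2*(-37))) = ((19 - 11) + 2)*(2*(-34)/(5 - 74)) = (8 + 2)*(2*(-34)/(-69)) = 10*(2*(-1/69)*(-34)) = 10*(68/69) = 680/69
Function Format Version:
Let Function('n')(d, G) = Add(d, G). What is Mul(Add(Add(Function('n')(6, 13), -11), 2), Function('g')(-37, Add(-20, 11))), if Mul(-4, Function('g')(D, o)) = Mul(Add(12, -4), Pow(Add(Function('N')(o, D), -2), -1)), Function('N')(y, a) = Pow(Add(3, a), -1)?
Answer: Rational(680, 69) ≈ 9.8551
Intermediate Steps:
Function('n')(d, G) = Add(G, d)
Function('g')(D, o) = Mul(-2, Pow(Add(-2, Pow(Add(3, D), -1)), -1)) (Function('g')(D, o) = Mul(Rational(-1, 4), Mul(Add(12, -4), Pow(Add(Pow(Add(3, D), -1), -2), -1))) = Mul(Rational(-1, 4), Mul(8, Pow(Add(-2, Pow(Add(3, D), -1)), -1))) = Mul(-2, Pow(Add(-2, Pow(Add(3, D), -1)), -1)))
Mul(Add(Add(Function('n')(6, 13), -11), 2), Function('g')(-37, Add(-20, 11))) = Mul(Add(Add(Add(13, 6), -11), 2), Mul(2, Pow(Add(5, Mul(2, -37)), -1), Add(3, -37))) = Mul(Add(Add(19, -11), 2), Mul(2, Pow(Add(5, -74), -1), -34)) = Mul(Add(8, 2), Mul(2, Pow(-69, -1), -34)) = Mul(10, Mul(2, Rational(-1, 69), -34)) = Mul(10, Rational(68, 69)) = Rational(680, 69)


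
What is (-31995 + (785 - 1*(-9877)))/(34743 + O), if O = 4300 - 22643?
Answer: -21333/16400 ≈ -1.3008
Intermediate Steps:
O = -18343
(-31995 + (785 - 1*(-9877)))/(34743 + O) = (-31995 + (785 - 1*(-9877)))/(34743 - 18343) = (-31995 + (785 + 9877))/16400 = (-31995 + 10662)*(1/16400) = -21333*1/16400 = -21333/16400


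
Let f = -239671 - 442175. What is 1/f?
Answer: -1/681846 ≈ -1.4666e-6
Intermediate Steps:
f = -681846
1/f = 1/(-681846) = -1/681846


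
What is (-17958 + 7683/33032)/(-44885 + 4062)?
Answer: 593180973/1348465336 ≈ 0.43989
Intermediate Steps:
(-17958 + 7683/33032)/(-44885 + 4062) = (-17958 + 7683*(1/33032))/(-40823) = (-17958 + 7683/33032)*(-1/40823) = -593180973/33032*(-1/40823) = 593180973/1348465336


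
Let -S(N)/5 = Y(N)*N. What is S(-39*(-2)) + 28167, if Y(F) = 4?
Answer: 26607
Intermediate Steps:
S(N) = -20*N
S(-39*(-2)) + 28167 = -(-780)*(-2) + 28167 = -20*78 + 28167 = -1560 + 28167 = 26607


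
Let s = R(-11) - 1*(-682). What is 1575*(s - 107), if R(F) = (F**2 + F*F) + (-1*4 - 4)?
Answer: 1274175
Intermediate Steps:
R(F) = -8 + 2*F**2 (R(F) = (F**2 + F**2) + (-4 - 4) = 2*F**2 - 8 = -8 + 2*F**2)
s = 916 (s = (-8 + 2*(-11)**2) - 1*(-682) = (-8 + 2*121) + 682 = (-8 + 242) + 682 = 234 + 682 = 916)
1575*(s - 107) = 1575*(916 - 107) = 1575*809 = 1274175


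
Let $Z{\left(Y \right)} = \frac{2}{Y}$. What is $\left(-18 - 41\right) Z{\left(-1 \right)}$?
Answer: $118$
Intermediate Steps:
$\left(-18 - 41\right) Z{\left(-1 \right)} = \left(-18 - 41\right) \frac{2}{-1} = - 59 \cdot 2 \left(-1\right) = \left(-59\right) \left(-2\right) = 118$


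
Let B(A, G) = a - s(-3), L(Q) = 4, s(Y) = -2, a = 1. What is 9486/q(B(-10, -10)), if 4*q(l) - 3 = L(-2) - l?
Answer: 9486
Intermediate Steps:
B(A, G) = 3 (B(A, G) = 1 - 1*(-2) = 1 + 2 = 3)
q(l) = 7/4 - l/4 (q(l) = 3/4 + (4 - l)/4 = 3/4 + (1 - l/4) = 7/4 - l/4)
9486/q(B(-10, -10)) = 9486/(7/4 - 1/4*3) = 9486/(7/4 - 3/4) = 9486/1 = 9486*1 = 9486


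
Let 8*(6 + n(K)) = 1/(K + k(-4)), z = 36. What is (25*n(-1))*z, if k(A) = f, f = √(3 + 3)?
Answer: -10755/2 + 45*√6/2 ≈ -5322.4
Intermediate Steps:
f = √6 ≈ 2.4495
k(A) = √6
n(K) = -6 + 1/(8*(K + √6))
(25*n(-1))*z = (25*((⅛ - 6*(-1) - 6*√6)/(-1 + √6)))*36 = (25*((⅛ + 6 - 6*√6)/(-1 + √6)))*36 = (25*((49/8 - 6*√6)/(-1 + √6)))*36 = (25*(49/8 - 6*√6)/(-1 + √6))*36 = 900*(49/8 - 6*√6)/(-1 + √6)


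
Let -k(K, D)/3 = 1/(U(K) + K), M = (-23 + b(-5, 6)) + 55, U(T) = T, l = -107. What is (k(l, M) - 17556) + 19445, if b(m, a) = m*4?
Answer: 404249/214 ≈ 1889.0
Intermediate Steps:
b(m, a) = 4*m
M = 12 (M = (-23 + 4*(-5)) + 55 = (-23 - 20) + 55 = -43 + 55 = 12)
k(K, D) = -3/(2*K) (k(K, D) = -3/(K + K) = -3*1/(2*K) = -3/(2*K))
(k(l, M) - 17556) + 19445 = (-3/2/(-107) - 17556) + 19445 = (-3/2*(-1/107) - 17556) + 19445 = (3/214 - 17556) + 19445 = -3756981/214 + 19445 = 404249/214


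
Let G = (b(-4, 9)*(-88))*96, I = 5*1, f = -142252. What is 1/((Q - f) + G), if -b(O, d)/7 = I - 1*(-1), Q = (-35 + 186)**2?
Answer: 1/519869 ≈ 1.9236e-6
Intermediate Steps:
Q = 22801 (Q = 151**2 = 22801)
I = 5
b(O, d) = -42 (b(O, d) = -7*(5 - 1*(-1)) = -7*(5 + 1) = -7*6 = -42)
G = 354816 (G = -42*(-88)*96 = 3696*96 = 354816)
1/((Q - f) + G) = 1/((22801 - 1*(-142252)) + 354816) = 1/((22801 + 142252) + 354816) = 1/(165053 + 354816) = 1/519869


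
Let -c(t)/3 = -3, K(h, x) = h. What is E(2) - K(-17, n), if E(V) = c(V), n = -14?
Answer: 26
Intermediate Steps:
c(t) = 9 (c(t) = -3*(-3) = 9)
E(V) = 9
E(2) - K(-17, n) = 9 - 1*(-17) = 9 + 17 = 26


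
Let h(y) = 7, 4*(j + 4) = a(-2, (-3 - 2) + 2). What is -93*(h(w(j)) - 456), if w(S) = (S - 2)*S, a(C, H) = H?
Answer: 41757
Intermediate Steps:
j = -19/4 (j = -4 + ((-3 - 2) + 2)/4 = -4 + (-5 + 2)/4 = -4 + (1/4)*(-3) = -4 - 3/4 = -19/4 ≈ -4.7500)
w(S) = S*(-2 + S) (w(S) = (-2 + S)*S = S*(-2 + S))
-93*(h(w(j)) - 456) = -93*(7 - 456) = -93*(-449) = 41757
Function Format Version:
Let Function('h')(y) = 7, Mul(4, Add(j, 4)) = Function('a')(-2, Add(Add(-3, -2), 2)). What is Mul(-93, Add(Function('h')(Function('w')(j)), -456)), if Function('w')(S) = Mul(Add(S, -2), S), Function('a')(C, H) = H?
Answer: 41757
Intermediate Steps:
j = Rational(-19, 4) (j = Add(-4, Mul(Rational(1, 4), Add(Add(-3, -2), 2))) = Add(-4, Mul(Rational(1, 4), Add(-5, 2))) = Add(-4, Mul(Rational(1, 4), -3)) = Add(-4, Rational(-3, 4)) = Rational(-19, 4) ≈ -4.7500)
Function('w')(S) = Mul(S, Add(-2, S)) (Function('w')(S) = Mul(Add(-2, S), S) = Mul(S, Add(-2, S)))
Mul(-93, Add(Function('h')(Function('w')(j)), -456)) = Mul(-93, Add(7, -456)) = Mul(-93, -449) = 41757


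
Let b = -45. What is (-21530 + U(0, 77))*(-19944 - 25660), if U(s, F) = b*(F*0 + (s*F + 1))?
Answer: 983906300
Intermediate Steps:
U(s, F) = -45 - 45*F*s (U(s, F) = -45*(F*0 + (s*F + 1)) = -45*(0 + (F*s + 1)) = -45*(0 + (1 + F*s)) = -45*(1 + F*s) = -45 - 45*F*s)
(-21530 + U(0, 77))*(-19944 - 25660) = (-21530 + (-45 - 45*77*0))*(-19944 - 25660) = (-21530 + (-45 + 0))*(-45604) = (-21530 - 45)*(-45604) = -21575*(-45604) = 983906300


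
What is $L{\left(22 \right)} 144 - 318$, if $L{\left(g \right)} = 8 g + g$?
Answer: $28194$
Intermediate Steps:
$L{\left(g \right)} = 9 g$
$L{\left(22 \right)} 144 - 318 = 9 \cdot 22 \cdot 144 - 318 = 198 \cdot 144 - 318 = 28512 - 318 = 28194$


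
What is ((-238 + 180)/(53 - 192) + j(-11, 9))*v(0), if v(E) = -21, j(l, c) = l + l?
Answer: 63000/139 ≈ 453.24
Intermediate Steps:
j(l, c) = 2*l
((-238 + 180)/(53 - 192) + j(-11, 9))*v(0) = ((-238 + 180)/(53 - 192) + 2*(-11))*(-21) = (-58/(-139) - 22)*(-21) = (-58*(-1/139) - 22)*(-21) = (58/139 - 22)*(-21) = -3000/139*(-21) = 63000/139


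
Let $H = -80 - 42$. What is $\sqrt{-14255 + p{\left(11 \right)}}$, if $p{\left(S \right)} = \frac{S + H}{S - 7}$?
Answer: $\frac{i \sqrt{57131}}{2} \approx 119.51 i$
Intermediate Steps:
$H = -122$ ($H = -80 - 42 = -122$)
$p{\left(S \right)} = \frac{-122 + S}{-7 + S}$ ($p{\left(S \right)} = \frac{S - 122}{S - 7} = \frac{-122 + S}{-7 + S}$)
$\sqrt{-14255 + p{\left(11 \right)}} = \sqrt{-14255 + \frac{-122 + 11}{-7 + 11}} = \sqrt{-14255 + \frac{1}{4} \left(-111\right)} = \sqrt{-14255 - \frac{111}{4}} = \sqrt{- \frac{57131}{4}} = \frac{i \sqrt{57131}}{2}$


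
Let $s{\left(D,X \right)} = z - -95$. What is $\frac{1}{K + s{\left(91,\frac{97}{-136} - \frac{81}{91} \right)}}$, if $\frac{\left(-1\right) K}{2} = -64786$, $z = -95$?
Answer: $\frac{1}{129572} \approx 7.7177 \cdot 10^{-6}$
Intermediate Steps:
$s{\left(D,X \right)} = 0$ ($s{\left(D,X \right)} = -95 - -95 = -95 + 95 = 0$)
$K = 129572$ ($K = \left(-2\right) \left(-64786\right) = 129572$)
$\frac{1}{K + s{\left(91,\frac{97}{-136} - \frac{81}{91} \right)}} = \frac{1}{129572 + 0} = \frac{1}{129572}$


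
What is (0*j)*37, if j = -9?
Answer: 0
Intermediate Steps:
(0*j)*37 = (0*(-9))*37 = 0*37 = 0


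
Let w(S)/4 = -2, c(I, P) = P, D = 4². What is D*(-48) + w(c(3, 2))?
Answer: -776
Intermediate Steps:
D = 16
w(S) = -8 (w(S) = 4*(-2) = -8)
D*(-48) + w(c(3, 2)) = 16*(-48) - 8 = -768 - 8 = -776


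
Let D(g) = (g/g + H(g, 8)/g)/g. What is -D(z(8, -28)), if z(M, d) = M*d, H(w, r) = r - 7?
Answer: 223/50176 ≈ 0.0044444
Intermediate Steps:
H(w, r) = -7 + r
D(g) = (1 + 1/g)/g (D(g) = (g/g + (-7 + 8)/g)/g = (1 + 1/g)/g)
-D(z(8, -28)) = -(1 + 8*(-28))/(8*(-28))² = -(1 - 224)/(-224)² = -(-223)/50176 = -1*(-223/50176) = 223/50176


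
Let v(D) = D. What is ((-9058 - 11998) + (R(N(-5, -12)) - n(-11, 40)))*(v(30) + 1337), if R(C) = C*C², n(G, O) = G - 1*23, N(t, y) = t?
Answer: -28907949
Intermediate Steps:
n(G, O) = -23 + G (n(G, O) = G - 23 = -23 + G)
R(C) = C³
((-9058 - 11998) + (R(N(-5, -12)) - n(-11, 40)))*(v(30) + 1337) = ((-9058 - 11998) + ((-5)³ - (-23 - 11)))*(30 + 1337) = (-21056 + (-125 - 1*(-34)))*1367 = (-21056 + (-125 + 34))*1367 = (-21056 - 91)*1367 = -21147*1367 = -28907949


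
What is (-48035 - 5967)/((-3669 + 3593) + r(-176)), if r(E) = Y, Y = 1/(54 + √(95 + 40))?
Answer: 11410730604/16054849 - 162006*√15/16054849 ≈ 710.70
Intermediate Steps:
Y = 1/(54 + 3*√15) (Y = 1/(54 + √135) = 1/(54 + 3*√15) ≈ 0.015240)
r(E) = 2/103 - √15/927
(-48035 - 5967)/((-3669 + 3593) + r(-176)) = (-48035 - 5967)/((-3669 + 3593) + (2/103 - √15/927)) = -54002/(-76 + (2/103 - √15/927)) = -54002/(-7826/103 - √15/927)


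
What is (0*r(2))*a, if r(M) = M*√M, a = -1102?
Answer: 0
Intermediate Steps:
r(M) = M^(3/2)
(0*r(2))*a = (0*2^(3/2))*(-1102) = (0*(2*√2))*(-1102) = 0*(-1102) = 0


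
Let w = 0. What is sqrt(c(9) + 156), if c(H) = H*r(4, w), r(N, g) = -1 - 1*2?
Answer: sqrt(129) ≈ 11.358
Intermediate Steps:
r(N, g) = -3 (r(N, g) = -1 - 2 = -3)
c(H) = -3*H (c(H) = H*(-3) = -3*H)
sqrt(c(9) + 156) = sqrt(-3*9 + 156) = sqrt(-27 + 156) = sqrt(129)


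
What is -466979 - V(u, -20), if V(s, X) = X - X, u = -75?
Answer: -466979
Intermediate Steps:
V(s, X) = 0
-466979 - V(u, -20) = -466979 - 1*0 = -466979 + 0 = -466979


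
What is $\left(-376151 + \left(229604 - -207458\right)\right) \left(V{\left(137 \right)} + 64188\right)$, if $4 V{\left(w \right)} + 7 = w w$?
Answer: $\frac{8390916627}{2} \approx 4.1955 \cdot 10^{9}$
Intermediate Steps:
$V{\left(w \right)} = - \frac{7}{4} + \frac{w^{2}}{4}$ ($V{\left(w \right)} = - \frac{7}{4} + \frac{w w}{4} = - \frac{7}{4} + \frac{w^{2}}{4}$)
$\left(-376151 + \left(229604 - -207458\right)\right) \left(V{\left(137 \right)} + 64188\right) = \left(-376151 + \left(229604 - -207458\right)\right) \left(\left(- \frac{7}{4} + \frac{137^{2}}{4}\right) + 64188\right) = \left(-376151 + \left(229604 + 207458\right)\right) \left(\left(- \frac{7}{4} + \frac{1}{4} \cdot 18769\right) + 64188\right) = \left(-376151 + 437062\right) \left(\left(- \frac{7}{4} + \frac{18769}{4}\right) + 64188\right) = 60911 \left(\frac{9381}{2} + 64188\right) = 60911 \cdot \frac{137757}{2} = \frac{8390916627}{2}$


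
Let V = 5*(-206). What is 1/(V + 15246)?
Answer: 1/14216 ≈ 7.0343e-5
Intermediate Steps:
V = -1030
1/(V + 15246) = 1/(-1030 + 15246) = 1/14216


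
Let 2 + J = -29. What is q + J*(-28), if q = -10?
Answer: 858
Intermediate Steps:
J = -31 (J = -2 - 29 = -31)
q + J*(-28) = -10 - 31*(-28) = -10 + 868 = 858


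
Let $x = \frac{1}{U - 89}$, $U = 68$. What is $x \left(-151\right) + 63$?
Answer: $\frac{1474}{21} \approx 70.19$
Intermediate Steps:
$x = - \frac{1}{21}$ ($x = \frac{1}{68 - 89} = \frac{1}{-21} = - \frac{1}{21} \approx -0.047619$)
$x \left(-151\right) + 63 = \left(- \frac{1}{21}\right) \left(-151\right) + 63 = \frac{151}{21} + 63 = \frac{1474}{21}$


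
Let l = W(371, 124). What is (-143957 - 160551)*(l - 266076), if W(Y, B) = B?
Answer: 80984511616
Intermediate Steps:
l = 124
(-143957 - 160551)*(l - 266076) = (-143957 - 160551)*(124 - 266076) = -304508*(-265952) = 80984511616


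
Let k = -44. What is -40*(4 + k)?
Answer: 1600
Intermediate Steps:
-40*(4 + k) = -40*(4 - 44) = -40*(-40) = 1600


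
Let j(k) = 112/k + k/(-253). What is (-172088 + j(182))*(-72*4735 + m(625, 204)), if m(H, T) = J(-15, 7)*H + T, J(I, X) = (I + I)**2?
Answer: -125529250308816/3289 ≈ -3.8166e+10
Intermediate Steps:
J(I, X) = 4*I**2 (J(I, X) = (2*I)**2 = 4*I**2)
j(k) = 112/k - k/253 (j(k) = 112/k + k*(-1/253) = 112/k - k/253)
m(H, T) = T + 900*H (m(H, T) = (4*(-15)**2)*H + T = (4*225)*H + T = 900*H + T = T + 900*H)
(-172088 + j(182))*(-72*4735 + m(625, 204)) = (-172088 + (112/182 - 1/253*182))*(-72*4735 + (204 + 900*625)) = (-172088 + (112*(1/182) - 182/253))*(-340920 + (204 + 562500)) = (-172088 + (8/13 - 182/253))*(-340920 + 562704) = (-172088 - 342/3289)*221784 = -565997774/3289*221784 = -125529250308816/3289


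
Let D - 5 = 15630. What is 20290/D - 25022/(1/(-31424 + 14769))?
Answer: 1303150393128/3127 ≈ 4.1674e+8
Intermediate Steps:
D = 15635 (D = 5 + 15630 = 15635)
20290/D - 25022/(1/(-31424 + 14769)) = 20290/15635 - 25022/(1/(-31424 + 14769)) = 20290*(1/15635) - 25022/(1/(-16655)) = 4058/3127 - 25022/(-1/16655) = 4058/3127 - 25022*(-16655) = 4058/3127 + 416741410 = 1303150393128/3127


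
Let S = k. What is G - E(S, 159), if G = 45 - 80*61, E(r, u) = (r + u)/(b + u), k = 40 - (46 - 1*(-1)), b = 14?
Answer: -836607/173 ≈ -4835.9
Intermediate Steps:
k = -7 (k = 40 - (46 + 1) = 40 - 1*47 = 40 - 47 = -7)
S = -7
E(r, u) = (r + u)/(14 + u)
G = -4835 (G = 45 - 4880 = -4835)
G - E(S, 159) = -4835 - (-7 + 159)/(14 + 159) = -4835 - 152/173 = -836607/173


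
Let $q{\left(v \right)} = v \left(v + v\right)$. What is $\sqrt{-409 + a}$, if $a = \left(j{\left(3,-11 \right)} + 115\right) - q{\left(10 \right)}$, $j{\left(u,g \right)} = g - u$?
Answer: $2 i \sqrt{127} \approx 22.539 i$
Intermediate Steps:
$q{\left(v \right)} = 2 v^{2}$ ($q{\left(v \right)} = v 2 v = 2 v^{2}$)
$a = -99$ ($a = \left(\left(-11 - 3\right) + 115\right) - 2 \cdot 10^{2} = \left(\left(-11 - 3\right) + 115\right) - 2 \cdot 100 = \left(-14 + 115\right) - 200 = 101 - 200 = -99$)
$\sqrt{-409 + a} = \sqrt{-409 - 99} = \sqrt{-508} = 2 i \sqrt{127}$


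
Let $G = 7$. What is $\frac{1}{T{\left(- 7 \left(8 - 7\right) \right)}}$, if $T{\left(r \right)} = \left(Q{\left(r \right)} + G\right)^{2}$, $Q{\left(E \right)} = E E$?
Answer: $\frac{1}{3136} \approx 0.00031888$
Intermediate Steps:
$Q{\left(E \right)} = E^{2}$
$T{\left(r \right)} = \left(7 + r^{2}\right)^{2}$ ($T{\left(r \right)} = \left(r^{2} + 7\right)^{2} = \left(7 + r^{2}\right)^{2}$)
$\frac{1}{T{\left(- 7 \left(8 - 7\right) \right)}} = \frac{1}{\left(7 + \left(- 7 \left(8 - 7\right)\right)^{2}\right)^{2}} = \frac{1}{\left(7 + \left(\left(-7\right) 1\right)^{2}\right)^{2}} = \frac{1}{\left(7 + \left(-7\right)^{2}\right)^{2}} = \frac{1}{\left(7 + 49\right)^{2}} = \frac{1}{56^{2}} = \frac{1}{3136}$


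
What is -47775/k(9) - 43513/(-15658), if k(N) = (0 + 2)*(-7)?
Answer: 26738219/7829 ≈ 3415.3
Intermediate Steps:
k(N) = -14 (k(N) = 2*(-7) = -14)
-47775/k(9) - 43513/(-15658) = -47775/(-14) - 43513/(-15658) = -47775*(-1/14) - 43513*(-1/15658) = 6825/2 + 43513/15658 = 26738219/7829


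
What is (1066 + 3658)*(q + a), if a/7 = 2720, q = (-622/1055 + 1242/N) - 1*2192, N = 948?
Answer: 6633708246898/83345 ≈ 7.9593e+7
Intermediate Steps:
q = -365264371/166690 (q = (-622/1055 + 1242/948) - 1*2192 = (-622*1/1055 + 1242*(1/948)) - 2192 = (-622/1055 + 207/158) - 2192 = 120109/166690 - 2192 = -365264371/166690 ≈ -2191.3)
a = 19040 (a = 7*2720 = 19040)
(1066 + 3658)*(q + a) = (1066 + 3658)*(-365264371/166690 + 19040) = 4724*(2808513229/166690) = 6633708246898/83345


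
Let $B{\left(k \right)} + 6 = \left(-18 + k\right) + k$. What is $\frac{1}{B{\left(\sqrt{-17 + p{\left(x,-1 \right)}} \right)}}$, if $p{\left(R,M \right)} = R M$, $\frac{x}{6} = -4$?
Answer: $- \frac{6}{137} - \frac{\sqrt{7}}{274} \approx -0.053452$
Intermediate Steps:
$x = -24$ ($x = 6 \left(-4\right) = -24$)
$p{\left(R,M \right)} = M R$
$B{\left(k \right)} = -24 + 2 k$ ($B{\left(k \right)} = -6 + \left(\left(-18 + k\right) + k\right) = -6 + \left(-18 + 2 k\right) = -24 + 2 k$)
$\frac{1}{B{\left(\sqrt{-17 + p{\left(x,-1 \right)}} \right)}} = \frac{1}{-24 + 2 \sqrt{-17 - -24}} = \frac{1}{-24 + 2 \sqrt{-17 + 24}} = \frac{1}{-24 + 2 \sqrt{7}}$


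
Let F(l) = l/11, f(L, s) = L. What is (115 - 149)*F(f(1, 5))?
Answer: -34/11 ≈ -3.0909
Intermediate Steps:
F(l) = l/11 (F(l) = l*(1/11) = l/11)
(115 - 149)*F(f(1, 5)) = (115 - 149)*((1/11)*1) = -34*1/11 = -34/11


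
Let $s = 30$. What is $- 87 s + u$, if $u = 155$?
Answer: $-2455$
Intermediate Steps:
$- 87 s + u = \left(-87\right) 30 + 155 = -2610 + 155 = -2455$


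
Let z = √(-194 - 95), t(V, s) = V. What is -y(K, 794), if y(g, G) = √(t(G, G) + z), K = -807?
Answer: -√(794 + 17*I) ≈ -28.18 - 0.30164*I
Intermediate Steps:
z = 17*I (z = √(-289) = 17*I ≈ 17.0*I)
y(g, G) = √(G + 17*I)
-y(K, 794) = -√(794 + 17*I)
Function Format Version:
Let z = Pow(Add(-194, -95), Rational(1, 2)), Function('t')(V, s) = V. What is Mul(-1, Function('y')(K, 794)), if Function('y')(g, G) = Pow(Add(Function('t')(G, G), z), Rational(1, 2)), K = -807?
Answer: Mul(-1, Pow(Add(794, Mul(17, I)), Rational(1, 2))) ≈ Add(-28.180, Mul(-0.30164, I))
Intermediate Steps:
z = Mul(17, I) (z = Pow(-289, Rational(1, 2)) = Mul(17, I) ≈ Mul(17.000, I))
Function('y')(g, G) = Pow(Add(G, Mul(17, I)), Rational(1, 2))
Mul(-1, Function('y')(K, 794)) = Mul(-1, Pow(Add(794, Mul(17, I)), Rational(1, 2)))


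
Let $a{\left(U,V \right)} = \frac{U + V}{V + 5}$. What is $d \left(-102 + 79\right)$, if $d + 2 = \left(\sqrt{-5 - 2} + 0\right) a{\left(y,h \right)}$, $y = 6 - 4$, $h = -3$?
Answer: $46 + \frac{23 i \sqrt{7}}{2} \approx 46.0 + 30.426 i$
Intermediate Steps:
$y = 2$ ($y = 6 - 4 = 2$)
$a{\left(U,V \right)} = \frac{U + V}{5 + V}$
$d = -2 - \frac{i \sqrt{7}}{2}$ ($d = -2 + \left(\sqrt{-5 - 2} + 0\right) \frac{2 - 3}{5 - 3} = -2 + \left(\sqrt{-7} + 0\right) \frac{1}{2} \left(-1\right) = -2 + \left(i \sqrt{7} + 0\right) \frac{1}{2} \left(-1\right) = -2 + i \sqrt{7} \left(- \frac{1}{2}\right) = -2 - \frac{i \sqrt{7}}{2} \approx -2.0 - 1.3229 i$)
$d \left(-102 + 79\right) = \left(-2 - \frac{i \sqrt{7}}{2}\right) \left(-102 + 79\right) = \left(-2 - \frac{i \sqrt{7}}{2}\right) \left(-23\right) = 46 + \frac{23 i \sqrt{7}}{2}$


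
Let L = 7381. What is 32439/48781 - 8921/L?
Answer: -17794822/32732051 ≈ -0.54365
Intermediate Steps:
32439/48781 - 8921/L = 32439/48781 - 8921/7381 = 32439*(1/48781) - 8921*1/7381 = 32439/48781 - 811/671 = -17794822/32732051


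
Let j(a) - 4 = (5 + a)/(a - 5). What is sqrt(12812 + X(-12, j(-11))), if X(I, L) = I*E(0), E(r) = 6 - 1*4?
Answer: 2*sqrt(3197) ≈ 113.08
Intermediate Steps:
E(r) = 2 (E(r) = 6 - 4 = 2)
j(a) = 4 + (5 + a)/(-5 + a) (j(a) = 4 + (5 + a)/(a - 5) = 4 + (5 + a)/(-5 + a))
X(I, L) = 2*I (X(I, L) = I*2 = 2*I)
sqrt(12812 + X(-12, j(-11))) = sqrt(12812 + 2*(-12)) = sqrt(12812 - 24) = sqrt(12788) = 2*sqrt(3197)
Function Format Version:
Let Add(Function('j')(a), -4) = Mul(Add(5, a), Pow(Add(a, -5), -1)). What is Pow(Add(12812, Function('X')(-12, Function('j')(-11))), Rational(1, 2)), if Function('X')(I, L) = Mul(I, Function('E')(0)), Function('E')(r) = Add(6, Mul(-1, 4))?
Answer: Mul(2, Pow(3197, Rational(1, 2))) ≈ 113.08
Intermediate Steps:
Function('E')(r) = 2 (Function('E')(r) = Add(6, -4) = 2)
Function('j')(a) = Add(4, Mul(Pow(Add(-5, a), -1), Add(5, a))) (Function('j')(a) = Add(4, Mul(Add(5, a), Pow(Add(a, -5), -1))) = Add(4, Mul(Add(5, a), Pow(Add(-5, a), -1))) = Add(4, Mul(Pow(Add(-5, a), -1), Add(5, a))))
Function('X')(I, L) = Mul(2, I) (Function('X')(I, L) = Mul(I, 2) = Mul(2, I))
Pow(Add(12812, Function('X')(-12, Function('j')(-11))), Rational(1, 2)) = Pow(Add(12812, Mul(2, -12)), Rational(1, 2)) = Pow(Add(12812, -24), Rational(1, 2)) = Pow(12788, Rational(1, 2)) = Mul(2, Pow(3197, Rational(1, 2)))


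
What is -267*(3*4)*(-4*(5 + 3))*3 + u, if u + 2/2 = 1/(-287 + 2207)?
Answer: 590559361/1920 ≈ 3.0758e+5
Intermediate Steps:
u = -1919/1920 (u = -1 + 1/(-287 + 2207) = -1 + 1/1920 = -1919/1920 ≈ -0.99948)
-267*(3*4)*(-4*(5 + 3))*3 + u = -267*(3*4)*(-4*(5 + 3))*3 - 1919/1920 = -267*12*(-4*8)*3 - 1919/1920 = -267*12*(-32)*3 - 1919/1920 = -(-102528)*3 - 1919/1920 = -267*(-1152) - 1919/1920 = 307584 - 1919/1920 = 590559361/1920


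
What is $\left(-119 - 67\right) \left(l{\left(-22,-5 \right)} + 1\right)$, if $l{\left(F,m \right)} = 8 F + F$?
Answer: $36642$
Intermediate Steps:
$l{\left(F,m \right)} = 9 F$
$\left(-119 - 67\right) \left(l{\left(-22,-5 \right)} + 1\right) = \left(-119 - 67\right) \left(9 \left(-22\right) + 1\right) = \left(-119 - 67\right) \left(-198 + 1\right) = \left(-186\right) \left(-197\right) = 36642$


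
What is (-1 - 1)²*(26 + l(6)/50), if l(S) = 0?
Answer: 104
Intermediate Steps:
(-1 - 1)²*(26 + l(6)/50) = (-1 - 1)²*(26 + 0/50) = (-2)²*(26 + 0*(1/50)) = 4*(26 + 0) = 4*26 = 104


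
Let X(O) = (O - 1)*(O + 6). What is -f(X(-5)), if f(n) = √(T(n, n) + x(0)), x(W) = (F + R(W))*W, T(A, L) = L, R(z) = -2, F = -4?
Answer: -I*√6 ≈ -2.4495*I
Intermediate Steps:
X(O) = (-1 + O)*(6 + O)
x(W) = -6*W (x(W) = (-4 - 2)*W = -6*W)
f(n) = √n (f(n) = √(n - 6*0) = √(n + 0) = √n)
-f(X(-5)) = -√(-6 + (-5)² + 5*(-5)) = -√(-6 + 25 - 25) = -√(-6) = -I*√6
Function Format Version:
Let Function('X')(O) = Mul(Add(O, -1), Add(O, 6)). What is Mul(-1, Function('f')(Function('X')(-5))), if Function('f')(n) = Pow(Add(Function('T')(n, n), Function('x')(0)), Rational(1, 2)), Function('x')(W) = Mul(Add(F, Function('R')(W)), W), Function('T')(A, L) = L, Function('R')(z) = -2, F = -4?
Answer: Mul(-1, I, Pow(6, Rational(1, 2))) ≈ Mul(-2.4495, I)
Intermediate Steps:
Function('X')(O) = Mul(Add(-1, O), Add(6, O))
Function('x')(W) = Mul(-6, W) (Function('x')(W) = Mul(Add(-4, -2), W) = Mul(-6, W))
Function('f')(n) = Pow(n, Rational(1, 2)) (Function('f')(n) = Pow(Add(n, Mul(-6, 0)), Rational(1, 2)) = Pow(Add(n, 0), Rational(1, 2)) = Pow(n, Rational(1, 2)))
Mul(-1, Function('f')(Function('X')(-5))) = Mul(-1, Pow(Add(-6, Pow(-5, 2), Mul(5, -5)), Rational(1, 2))) = Mul(-1, Pow(Add(-6, 25, -25), Rational(1, 2))) = Mul(-1, Pow(-6, Rational(1, 2))) = Mul(-1, Mul(I, Pow(6, Rational(1, 2)))) = Mul(-1, I, Pow(6, Rational(1, 2)))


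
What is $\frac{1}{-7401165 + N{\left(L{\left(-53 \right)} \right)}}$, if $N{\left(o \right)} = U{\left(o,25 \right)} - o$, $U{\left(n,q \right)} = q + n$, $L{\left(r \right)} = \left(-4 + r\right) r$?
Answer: $- \frac{1}{7401140} \approx -1.3511 \cdot 10^{-7}$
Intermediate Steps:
$L{\left(r \right)} = r \left(-4 + r\right)$
$U{\left(n,q \right)} = n + q$
$N{\left(o \right)} = 25$ ($N{\left(o \right)} = \left(o + 25\right) - o = \left(25 + o\right) - o = 25$)
$\frac{1}{-7401165 + N{\left(L{\left(-53 \right)} \right)}} = \frac{1}{-7401165 + 25} = \frac{1}{-7401140} = - \frac{1}{7401140}$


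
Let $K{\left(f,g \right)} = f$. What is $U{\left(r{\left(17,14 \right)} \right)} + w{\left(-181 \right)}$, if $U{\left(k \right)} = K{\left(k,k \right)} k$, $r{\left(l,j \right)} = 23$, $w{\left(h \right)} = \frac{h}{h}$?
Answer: $530$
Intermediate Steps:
$w{\left(h \right)} = 1$
$U{\left(k \right)} = k^{2}$ ($U{\left(k \right)} = k k = k^{2}$)
$U{\left(r{\left(17,14 \right)} \right)} + w{\left(-181 \right)} = 23^{2} + 1 = 529 + 1 = 530$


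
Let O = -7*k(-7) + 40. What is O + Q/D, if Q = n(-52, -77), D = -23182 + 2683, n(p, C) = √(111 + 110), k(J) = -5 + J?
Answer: 124 - √221/20499 ≈ 124.00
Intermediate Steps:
O = 124 (O = -7*(-5 - 7) + 40 = -7*(-12) + 40 = 84 + 40 = 124)
n(p, C) = √221
D = -20499
Q = √221 ≈ 14.866
O + Q/D = 124 + √221/(-20499) = 124 + √221*(-1/20499) = 124 - √221/20499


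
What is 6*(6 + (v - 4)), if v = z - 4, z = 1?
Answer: -6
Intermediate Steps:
v = -3 (v = 1 - 4 = -3)
6*(6 + (v - 4)) = 6*(6 + (-3 - 4)) = 6*(6 - 7) = 6*(-1) = -6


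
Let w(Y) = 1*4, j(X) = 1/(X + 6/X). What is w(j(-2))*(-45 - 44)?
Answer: -356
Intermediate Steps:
w(Y) = 4
w(j(-2))*(-45 - 44) = 4*(-45 - 44) = 4*(-89) = -356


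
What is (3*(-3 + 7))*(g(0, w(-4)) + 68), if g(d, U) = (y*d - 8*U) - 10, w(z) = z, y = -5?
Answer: 1080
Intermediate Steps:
g(d, U) = -10 - 8*U - 5*d (g(d, U) = (-5*d - 8*U) - 10 = (-8*U - 5*d) - 10 = -10 - 8*U - 5*d)
(3*(-3 + 7))*(g(0, w(-4)) + 68) = (3*(-3 + 7))*((-10 - 8*(-4) - 5*0) + 68) = (3*4)*((-10 + 32 + 0) + 68) = 12*(22 + 68) = 12*90 = 1080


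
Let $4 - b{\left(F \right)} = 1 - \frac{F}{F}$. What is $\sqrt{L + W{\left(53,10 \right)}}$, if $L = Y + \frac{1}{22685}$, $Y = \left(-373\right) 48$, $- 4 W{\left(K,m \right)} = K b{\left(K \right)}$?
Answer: $\frac{12 i \sqrt{64172484935}}{22685} \approx 134.0 i$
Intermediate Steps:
$b{\left(F \right)} = 4$ ($b{\left(F \right)} = 4 - \left(1 - \frac{F}{F}\right) = 4 - \left(1 - 1\right) = 4 - 0 = 4 + 0 = 4$)
$W{\left(K,m \right)} = - K$ ($W{\left(K,m \right)} = - \frac{K 4}{4} = - \frac{4 K}{4} = - K$)
$Y = -17904$
$L = - \frac{406152239}{22685}$ ($L = -17904 + \frac{1}{22685} = - \frac{406152239}{22685} \approx -17904.0$)
$\sqrt{L + W{\left(53,10 \right)}} = \sqrt{- \frac{406152239}{22685} - 53} = \sqrt{- \frac{407354544}{22685}} = \frac{12 i \sqrt{64172484935}}{22685}$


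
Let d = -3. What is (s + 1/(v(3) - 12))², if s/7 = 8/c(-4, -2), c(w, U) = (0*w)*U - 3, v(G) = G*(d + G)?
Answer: 5625/16 ≈ 351.56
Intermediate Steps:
v(G) = G*(-3 + G)
c(w, U) = -3 (c(w, U) = 0*U - 3 = 0 - 3 = -3)
s = -56/3 (s = 7*(8/(-3)) = 7*(8*(-⅓)) = 7*(-8/3) = -56/3 ≈ -18.667)
(s + 1/(v(3) - 12))² = (-56/3 + 1/(3*(-3 + 3) - 12))² = (-56/3 + 1/(3*0 - 12))² = (-56/3 + 1/(0 - 12))² = (-56/3 + 1/(-12))² = (-56/3 - 1/12)² = (-75/4)² = 5625/16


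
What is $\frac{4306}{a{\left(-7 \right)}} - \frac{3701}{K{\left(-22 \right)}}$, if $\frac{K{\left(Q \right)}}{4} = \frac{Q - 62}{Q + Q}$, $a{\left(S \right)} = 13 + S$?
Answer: $\frac{19573}{84} \approx 233.01$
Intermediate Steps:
$K{\left(Q \right)} = \frac{2 \left(-62 + Q\right)}{Q}$ ($K{\left(Q \right)} = 4 \frac{Q - 62}{Q + Q} = 4 \frac{-62 + Q}{2 Q} = \frac{2 \left(-62 + Q\right)}{Q}$)
$\frac{4306}{a{\left(-7 \right)}} - \frac{3701}{K{\left(-22 \right)}} = \frac{4306}{13 - 7} - \frac{3701}{2 - \frac{124}{-22}} = \frac{4306}{6} - \frac{3701}{2 - - \frac{62}{11}} = 4306 \cdot \frac{1}{6} - \frac{3701}{2 + \frac{62}{11}} = \frac{2153}{3} - \frac{3701}{\frac{84}{11}} = \frac{2153}{3} - \frac{40711}{84} = \frac{19573}{84}$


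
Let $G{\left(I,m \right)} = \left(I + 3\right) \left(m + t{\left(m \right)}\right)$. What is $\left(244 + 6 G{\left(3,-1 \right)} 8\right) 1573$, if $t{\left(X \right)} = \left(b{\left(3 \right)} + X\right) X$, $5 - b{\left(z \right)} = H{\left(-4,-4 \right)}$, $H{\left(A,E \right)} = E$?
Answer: $-3693404$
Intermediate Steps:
$b{\left(z \right)} = 9$ ($b{\left(z \right)} = 5 - -4 = 5 + 4 = 9$)
$t{\left(X \right)} = X \left(9 + X\right)$ ($t{\left(X \right)} = \left(9 + X\right) X = X \left(9 + X\right)$)
$G{\left(I,m \right)} = \left(3 + I\right) \left(m + m \left(9 + m\right)\right)$ ($G{\left(I,m \right)} = \left(I + 3\right) \left(m + m \left(9 + m\right)\right) = \left(3 + I\right) \left(m + m \left(9 + m\right)\right)$)
$\left(244 + 6 G{\left(3,-1 \right)} 8\right) 1573 = \left(244 + 6 \left(- (30 + 3 + 3 \left(-1\right) + 3 \left(9 - 1\right))\right) 8\right) 1573 = \left(244 + 6 \left(- (30 + 3 - 3 + 3 \cdot 8)\right) 8\right) 1573 = \left(244 + 6 \left(- (30 + 3 - 3 + 24)\right) 8\right) 1573 = \left(244 + 6 \left(\left(-1\right) 54\right) 8\right) 1573 = \left(244 + 6 \left(-54\right) 8\right) 1573 = \left(244 - 2592\right) 1573 = \left(-2348\right) 1573 = -3693404$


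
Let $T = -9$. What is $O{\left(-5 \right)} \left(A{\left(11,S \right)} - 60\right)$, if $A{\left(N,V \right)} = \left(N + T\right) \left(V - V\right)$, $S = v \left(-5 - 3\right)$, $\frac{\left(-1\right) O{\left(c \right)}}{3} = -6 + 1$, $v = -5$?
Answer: $-900$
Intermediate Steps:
$O{\left(c \right)} = 15$ ($O{\left(c \right)} = - 3 \left(-6 + 1\right) = \left(-3\right) \left(-5\right) = 15$)
$S = 40$ ($S = - 5 \left(-5 - 3\right) = \left(-5\right) \left(-8\right) = 40$)
$A{\left(N,V \right)} = 0$ ($A{\left(N,V \right)} = \left(N - 9\right) \left(V - V\right) = \left(-9 + N\right) 0 = 0$)
$O{\left(-5 \right)} \left(A{\left(11,S \right)} - 60\right) = 15 \left(0 - 60\right) = 15 \left(-60\right) = -900$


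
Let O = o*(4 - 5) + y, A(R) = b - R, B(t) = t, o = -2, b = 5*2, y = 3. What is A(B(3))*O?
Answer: 35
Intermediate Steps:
b = 10
A(R) = 10 - R
O = 5 (O = -2*(4 - 5) + 3 = -2*(-1) + 3 = 2 + 3 = 5)
A(B(3))*O = (10 - 1*3)*5 = (10 - 3)*5 = 7*5 = 35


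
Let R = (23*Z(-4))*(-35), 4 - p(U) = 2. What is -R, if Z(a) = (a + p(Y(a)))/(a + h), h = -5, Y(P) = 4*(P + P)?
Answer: 1610/9 ≈ 178.89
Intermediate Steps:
Y(P) = 8*P (Y(P) = 4*(2*P) = 8*P)
p(U) = 2 (p(U) = 4 - 1*2 = 4 - 2 = 2)
Z(a) = (2 + a)/(-5 + a) (Z(a) = (a + 2)/(a - 5) = (2 + a)/(-5 + a))
R = -1610/9 (R = (23*((2 - 4)/(-5 - 4)))*(-35) = (23*(-2/(-9)))*(-35) = (23*(-⅑*(-2)))*(-35) = (23*(2/9))*(-35) = (46/9)*(-35) = -1610/9 ≈ -178.89)
-R = -1*(-1610/9) = 1610/9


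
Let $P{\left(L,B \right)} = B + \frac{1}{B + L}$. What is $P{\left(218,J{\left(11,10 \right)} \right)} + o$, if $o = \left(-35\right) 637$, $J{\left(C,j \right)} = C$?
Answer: $- \frac{5103035}{229} \approx -22284.0$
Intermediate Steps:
$o = -22295$
$P{\left(218,J{\left(11,10 \right)} \right)} + o = \frac{1 + 11^{2} + 11 \cdot 218}{11 + 218} - 22295 = \frac{1 + 121 + 2398}{229} - 22295 = \frac{1}{229} \cdot 2520 - 22295 = \frac{2520}{229} - 22295 = - \frac{5103035}{229}$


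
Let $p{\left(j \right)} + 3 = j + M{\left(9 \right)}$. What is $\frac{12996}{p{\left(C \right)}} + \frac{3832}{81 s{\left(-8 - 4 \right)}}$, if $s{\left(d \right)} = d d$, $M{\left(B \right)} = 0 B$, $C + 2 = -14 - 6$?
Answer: $- \frac{18936193}{36450} \approx -519.51$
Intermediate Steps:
$C = -22$ ($C = -2 - 20 = -22$)
$M{\left(B \right)} = 0$
$s{\left(d \right)} = d^{2}$
$p{\left(j \right)} = -3 + j$ ($p{\left(j \right)} = -3 + \left(j + 0\right) = -3 + j$)
$\frac{12996}{p{\left(C \right)}} + \frac{3832}{81 s{\left(-8 - 4 \right)}} = \frac{12996}{-3 - 22} + \frac{3832}{81 \left(-8 - 4\right)^{2}} = \frac{12996}{-25} + \frac{3832}{81 \left(-8 - 4\right)^{2}} = 12996 \left(- \frac{1}{25}\right) + \frac{3832}{81 \left(-12\right)^{2}} = - \frac{12996}{25} + \frac{3832}{81 \cdot 144} = - \frac{12996}{25} + \frac{3832}{11664} = - \frac{12996}{25} + 3832 \cdot \frac{1}{11664} = - \frac{12996}{25} + \frac{479}{1458} = - \frac{18936193}{36450}$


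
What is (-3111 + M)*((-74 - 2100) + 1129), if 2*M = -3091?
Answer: 9732085/2 ≈ 4.8660e+6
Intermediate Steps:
M = -3091/2 (M = (½)*(-3091) = -3091/2 ≈ -1545.5)
(-3111 + M)*((-74 - 2100) + 1129) = (-3111 - 3091/2)*((-74 - 2100) + 1129) = -9313*(-2174 + 1129)/2 = -9313/2*(-1045) = 9732085/2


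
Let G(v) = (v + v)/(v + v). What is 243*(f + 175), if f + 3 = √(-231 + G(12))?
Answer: 41796 + 243*I*√230 ≈ 41796.0 + 3685.3*I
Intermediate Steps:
G(v) = 1 (G(v) = (2*v)/((2*v)) = (2*v)*(1/(2*v)) = 1)
f = -3 + I*√230 (f = -3 + √(-231 + 1) = -3 + √(-230) = -3 + I*√230 ≈ -3.0 + 15.166*I)
243*(f + 175) = 243*((-3 + I*√230) + 175) = 243*(172 + I*√230) = 41796 + 243*I*√230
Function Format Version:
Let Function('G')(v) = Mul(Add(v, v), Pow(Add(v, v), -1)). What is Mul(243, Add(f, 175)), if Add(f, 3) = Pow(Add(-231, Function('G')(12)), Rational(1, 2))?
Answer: Add(41796, Mul(243, I, Pow(230, Rational(1, 2)))) ≈ Add(41796., Mul(3685.3, I))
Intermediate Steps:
Function('G')(v) = 1 (Function('G')(v) = Mul(Mul(2, v), Pow(Mul(2, v), -1)) = Mul(Mul(2, v), Mul(Rational(1, 2), Pow(v, -1))) = 1)
f = Add(-3, Mul(I, Pow(230, Rational(1, 2)))) (f = Add(-3, Pow(Add(-231, 1), Rational(1, 2))) = Add(-3, Pow(-230, Rational(1, 2))) = Add(-3, Mul(I, Pow(230, Rational(1, 2)))) ≈ Add(-3.0000, Mul(15.166, I)))
Mul(243, Add(f, 175)) = Mul(243, Add(Add(-3, Mul(I, Pow(230, Rational(1, 2)))), 175)) = Mul(243, Add(172, Mul(I, Pow(230, Rational(1, 2))))) = Add(41796, Mul(243, I, Pow(230, Rational(1, 2))))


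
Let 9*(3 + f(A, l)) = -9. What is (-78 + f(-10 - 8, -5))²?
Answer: 6724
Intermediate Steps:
f(A, l) = -4 (f(A, l) = -3 + (⅑)*(-9) = -3 - 1 = -4)
(-78 + f(-10 - 8, -5))² = (-78 - 4)² = (-82)² = 6724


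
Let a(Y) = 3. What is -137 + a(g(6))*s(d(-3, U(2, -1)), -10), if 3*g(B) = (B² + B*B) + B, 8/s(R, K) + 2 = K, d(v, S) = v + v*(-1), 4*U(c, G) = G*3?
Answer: -139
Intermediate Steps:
U(c, G) = 3*G/4 (U(c, G) = (G*3)/4 = (3*G)/4 = 3*G/4)
d(v, S) = 0 (d(v, S) = v - v = 0)
s(R, K) = 8/(-2 + K)
g(B) = B/3 + 2*B²/3 (g(B) = ((B² + B*B) + B)/3 = ((B² + B²) + B)/3 = (2*B² + B)/3 = (B + 2*B²)/3 = B/3 + 2*B²/3)
-137 + a(g(6))*s(d(-3, U(2, -1)), -10) = -137 + 3*(8/(-2 - 10)) = -137 + 3*(8/(-12)) = -137 + 3*(8*(-1/12)) = -137 + 3*(-⅔) = -137 - 2 = -139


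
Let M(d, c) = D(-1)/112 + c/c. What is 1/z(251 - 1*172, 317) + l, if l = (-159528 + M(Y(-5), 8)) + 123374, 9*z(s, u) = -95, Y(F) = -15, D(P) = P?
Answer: -384669023/10640 ≈ -36153.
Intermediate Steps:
M(d, c) = 111/112 (M(d, c) = -1/112 + c/c = -1*1/112 + 1 = -1/112 + 1 = 111/112)
z(s, u) = -95/9 (z(s, u) = (⅑)*(-95) = -95/9)
l = -4049137/112 (l = (-159528 + 111/112) + 123374 = -17867025/112 + 123374 = -4049137/112 ≈ -36153.)
1/z(251 - 1*172, 317) + l = 1/(-95/9) - 4049137/112 = -9/95 - 4049137/112 = -384669023/10640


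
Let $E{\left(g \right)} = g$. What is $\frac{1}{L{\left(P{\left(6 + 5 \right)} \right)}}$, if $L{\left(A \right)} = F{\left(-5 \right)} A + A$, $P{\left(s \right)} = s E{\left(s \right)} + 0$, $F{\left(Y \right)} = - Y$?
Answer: $\frac{1}{726} \approx 0.0013774$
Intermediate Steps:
$P{\left(s \right)} = s^{2}$ ($P{\left(s \right)} = s s + 0 = s^{2} + 0 = s^{2}$)
$L{\left(A \right)} = 6 A$ ($L{\left(A \right)} = \left(-1\right) \left(-5\right) A + A = 5 A + A = 6 A$)
$\frac{1}{L{\left(P{\left(6 + 5 \right)} \right)}} = \frac{1}{6 \left(6 + 5\right)^{2}} = \frac{1}{6 \cdot 11^{2}} = \frac{1}{6 \cdot 121} = \frac{1}{726}$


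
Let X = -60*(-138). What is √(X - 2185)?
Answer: √6095 ≈ 78.070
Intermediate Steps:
X = 8280
√(X - 2185) = √(8280 - 2185) = √6095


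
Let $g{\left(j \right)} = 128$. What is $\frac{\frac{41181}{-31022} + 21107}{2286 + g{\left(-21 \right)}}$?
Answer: $\frac{654740173}{74887108} \approx 8.743$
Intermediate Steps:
$\frac{\frac{41181}{-31022} + 21107}{2286 + g{\left(-21 \right)}} = \frac{\frac{41181}{-31022} + 21107}{2286 + 128} = \frac{41181 \left(- \frac{1}{31022}\right) + 21107}{2414} = \left(- \frac{41181}{31022} + 21107\right) \frac{1}{2414} = \frac{654740173}{31022} \cdot \frac{1}{2414} = \frac{654740173}{74887108}$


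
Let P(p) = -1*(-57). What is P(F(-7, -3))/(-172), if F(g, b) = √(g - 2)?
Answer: -57/172 ≈ -0.33140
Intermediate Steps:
F(g, b) = √(-2 + g)
P(p) = 57
P(F(-7, -3))/(-172) = 57/(-172) = 57*(-1/172) = -57/172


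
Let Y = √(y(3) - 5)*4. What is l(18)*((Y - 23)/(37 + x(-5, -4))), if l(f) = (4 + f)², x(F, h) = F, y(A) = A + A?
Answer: -2299/8 ≈ -287.38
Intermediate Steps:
y(A) = 2*A
Y = 4 (Y = √(2*3 - 5)*4 = √(6 - 5)*4 = √1*4 = 1*4 = 4)
l(18)*((Y - 23)/(37 + x(-5, -4))) = (4 + 18)²*((4 - 23)/(37 - 5)) = 22²*(-19/32) = 484*(-19*1/32) = 484*(-19/32) = -2299/8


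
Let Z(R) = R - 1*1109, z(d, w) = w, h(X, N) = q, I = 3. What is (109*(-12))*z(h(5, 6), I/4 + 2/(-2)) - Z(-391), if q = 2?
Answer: 1827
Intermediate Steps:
h(X, N) = 2
Z(R) = -1109 + R (Z(R) = R - 1109 = -1109 + R)
(109*(-12))*z(h(5, 6), I/4 + 2/(-2)) - Z(-391) = (109*(-12))*(3/4 + 2/(-2)) - (-1109 - 391) = -1308*(3*(¼) + 2*(-½)) - 1*(-1500) = -1308*(¾ - 1) + 1500 = -1308*(-¼) + 1500 = 327 + 1500 = 1827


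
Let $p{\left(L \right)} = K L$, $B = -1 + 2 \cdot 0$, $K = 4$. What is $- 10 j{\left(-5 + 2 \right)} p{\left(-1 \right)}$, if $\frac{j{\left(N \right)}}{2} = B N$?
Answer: $240$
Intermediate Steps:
$B = -1$ ($B = -1 + 0 = -1$)
$p{\left(L \right)} = 4 L$
$j{\left(N \right)} = - 2 N$ ($j{\left(N \right)} = 2 \left(- N\right) = - 2 N$)
$- 10 j{\left(-5 + 2 \right)} p{\left(-1 \right)} = - 10 \left(- 2 \left(-5 + 2\right)\right) 4 \left(-1\right) = - 10 \left(\left(-2\right) \left(-3\right)\right) \left(-4\right) = \left(-10\right) 6 \left(-4\right) = \left(-60\right) \left(-4\right) = 240$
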